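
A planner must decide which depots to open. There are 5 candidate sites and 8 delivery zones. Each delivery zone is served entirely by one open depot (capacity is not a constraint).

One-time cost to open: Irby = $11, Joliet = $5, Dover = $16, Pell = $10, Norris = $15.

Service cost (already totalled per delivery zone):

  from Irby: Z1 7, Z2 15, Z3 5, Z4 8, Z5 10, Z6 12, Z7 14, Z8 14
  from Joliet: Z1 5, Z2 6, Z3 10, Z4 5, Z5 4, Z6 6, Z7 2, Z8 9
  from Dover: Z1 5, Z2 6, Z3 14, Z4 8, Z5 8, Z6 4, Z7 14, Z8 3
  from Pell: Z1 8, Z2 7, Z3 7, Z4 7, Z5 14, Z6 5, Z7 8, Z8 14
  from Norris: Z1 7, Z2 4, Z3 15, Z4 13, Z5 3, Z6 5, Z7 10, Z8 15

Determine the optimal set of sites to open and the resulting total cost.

For any fixed open set, each delivery zone goes to its cheapest open site; total = fixed + service.
{Joliet}: Z1→Joliet 5, Z2→Joliet 6, Z3→Joliet 10, Z4→Joliet 5, Z5→Joliet 4, Z6→Joliet 6, Z7→Joliet 2, Z8→Joliet 9. Service 47; fixed 5; total 52.
{Irby, Joliet}: service 42 + fixed 16 = 58
{Joliet, Pell}: Z1→Joliet 5, Z2→Joliet 6, Z3→Pell 7, Z4→Joliet 5, Z5→Joliet 4, Z6→Pell 5, Z7→Joliet 2, Z8→Joliet 9. Service 43; fixed 15; total 58.
{Irby, Joliet, Dover, Pell, Norris}: Z1→Joliet 5, Z2→Norris 4, Z3→Irby 5, Z4→Joliet 5, Z5→Norris 3, Z6→Dover 4, Z7→Joliet 2, Z8→Dover 3. Service 31; fixed 57; total 88.
No other subset beats 52.

Open Joliet only; minimum total cost 52.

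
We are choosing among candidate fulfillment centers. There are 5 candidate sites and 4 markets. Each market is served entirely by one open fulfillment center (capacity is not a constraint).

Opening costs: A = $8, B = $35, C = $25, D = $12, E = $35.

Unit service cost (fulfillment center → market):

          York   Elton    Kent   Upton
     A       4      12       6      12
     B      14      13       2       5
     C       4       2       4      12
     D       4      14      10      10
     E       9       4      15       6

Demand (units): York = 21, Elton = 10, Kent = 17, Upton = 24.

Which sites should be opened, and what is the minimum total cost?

Open B and C; minimum total cost 318.

For any fixed open set, each market goes to its cheapest open site; total = fixed + service.
{B, C}: York→C 4·21=84, Elton→C 2·10=20, Kent→B 2·17=34, Upton→B 5·24=120. Service 258; fixed 60; total 318.
{A, B, C}: York→A 4·21=84, Elton→C 2·10=20, Kent→B 2·17=34, Upton→B 5·24=120. Service 258; fixed 68; total 326.
{B, C, D}: service 258 + fixed 72 = 330
{A, B, C, D, E}: York→A 4·21=84, Elton→C 2·10=20, Kent→B 2·17=34, Upton→B 5·24=120. Service 258; fixed 115; total 373.
No other subset beats 318.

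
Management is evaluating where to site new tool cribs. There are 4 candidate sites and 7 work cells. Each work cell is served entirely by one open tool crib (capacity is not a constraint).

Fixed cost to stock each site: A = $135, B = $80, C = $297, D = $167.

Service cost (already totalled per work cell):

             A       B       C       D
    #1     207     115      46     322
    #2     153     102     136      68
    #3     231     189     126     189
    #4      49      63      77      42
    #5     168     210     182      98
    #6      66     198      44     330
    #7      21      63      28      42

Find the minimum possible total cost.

For any fixed open set, each work cell goes to its cheapest open site; total = fixed + service.
{C, D}: #1→C 46, #2→D 68, #3→C 126, #4→D 42, #5→D 98, #6→C 44, #7→C 28. Service 452; fixed 464; total 916.
{A, B}: #1→B 115, #2→B 102, #3→B 189, #4→A 49, #5→A 168, #6→A 66, #7→A 21. Service 710; fixed 215; total 925.
{C}: #1→C 46, #2→C 136, #3→C 126, #4→C 77, #5→C 182, #6→C 44, #7→C 28. Service 639; fixed 297; total 936.
{A, B, C, D}: service 445 + fixed 679 = 1124
(All 15 nonempty subsets were checked; C and D is lowest.)

Minimum total cost: 916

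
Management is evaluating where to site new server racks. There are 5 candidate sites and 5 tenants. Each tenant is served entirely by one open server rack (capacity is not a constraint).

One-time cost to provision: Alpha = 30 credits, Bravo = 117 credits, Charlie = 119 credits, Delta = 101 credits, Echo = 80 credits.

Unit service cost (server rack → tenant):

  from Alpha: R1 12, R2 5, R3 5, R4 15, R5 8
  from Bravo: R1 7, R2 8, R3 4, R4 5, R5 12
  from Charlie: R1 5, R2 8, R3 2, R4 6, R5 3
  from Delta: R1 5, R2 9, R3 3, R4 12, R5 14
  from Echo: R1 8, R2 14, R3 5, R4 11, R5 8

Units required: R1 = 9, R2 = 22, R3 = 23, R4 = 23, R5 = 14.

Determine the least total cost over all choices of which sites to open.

For any fixed open set, each tenant goes to its cheapest open site; total = fixed + service.
{Alpha, Charlie}: R1→Charlie 5·9=45, R2→Alpha 5·22=110, R3→Charlie 2·23=46, R4→Charlie 6·23=138, R5→Charlie 3·14=42. Service 381; fixed 149; total 530.
{Charlie}: service 447 + fixed 119 = 566
{Alpha, Charlie, Echo}: R1→Charlie 5·9=45, R2→Alpha 5·22=110, R3→Charlie 2·23=46, R4→Charlie 6·23=138, R5→Charlie 3·14=42. Service 381; fixed 229; total 610.
{Alpha, Bravo, Charlie, Delta, Echo}: service 358 + fixed 447 = 805
No other subset beats 530.

Minimum total cost: 530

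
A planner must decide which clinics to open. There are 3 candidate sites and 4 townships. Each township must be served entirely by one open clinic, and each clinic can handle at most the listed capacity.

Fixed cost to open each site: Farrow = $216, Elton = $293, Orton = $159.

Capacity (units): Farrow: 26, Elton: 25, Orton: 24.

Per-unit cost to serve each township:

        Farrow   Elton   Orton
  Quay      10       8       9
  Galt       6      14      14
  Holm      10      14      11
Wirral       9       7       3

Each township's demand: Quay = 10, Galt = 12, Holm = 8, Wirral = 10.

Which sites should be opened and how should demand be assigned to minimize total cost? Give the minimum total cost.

Open {Farrow, Orton}: Quay→Orton 9·10=90, Galt→Farrow 6·12=72, Holm→Farrow 10·8=80, Wirral→Orton 3·10=30.
Loads: Farrow carries 20/26, Orton carries 20/24. Service 272; fixed 375; total 647.
Next best feasible plan costs 665.

Minimum total cost: 647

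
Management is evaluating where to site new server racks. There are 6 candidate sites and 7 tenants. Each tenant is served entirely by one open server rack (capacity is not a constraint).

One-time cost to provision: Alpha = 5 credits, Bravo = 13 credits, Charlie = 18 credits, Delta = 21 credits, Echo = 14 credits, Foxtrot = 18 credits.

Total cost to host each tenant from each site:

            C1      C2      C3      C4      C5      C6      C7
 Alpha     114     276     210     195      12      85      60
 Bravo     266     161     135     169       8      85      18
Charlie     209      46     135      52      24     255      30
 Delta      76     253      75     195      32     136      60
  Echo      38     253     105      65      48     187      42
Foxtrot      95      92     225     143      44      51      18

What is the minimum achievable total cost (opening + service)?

For any fixed open set, each tenant goes to its cheapest open site; total = fixed + service.
{Alpha, Charlie, Delta, Echo, Foxtrot}: C1→Echo 38, C2→Charlie 46, C3→Delta 75, C4→Charlie 52, C5→Alpha 12, C6→Foxtrot 51, C7→Foxtrot 18. Service 292; fixed 76; total 368.
{Bravo, Charlie, Delta, Echo, Foxtrot}: service 288 + fixed 84 = 372
{Charlie, Delta, Echo, Foxtrot}: service 304 + fixed 71 = 375
{Alpha, Bravo, Charlie, Delta, Echo, Foxtrot}: C1→Echo 38, C2→Charlie 46, C3→Delta 75, C4→Charlie 52, C5→Bravo 8, C6→Foxtrot 51, C7→Bravo 18. Service 288; fixed 89; total 377.
No other subset beats 368.

Minimum total cost: 368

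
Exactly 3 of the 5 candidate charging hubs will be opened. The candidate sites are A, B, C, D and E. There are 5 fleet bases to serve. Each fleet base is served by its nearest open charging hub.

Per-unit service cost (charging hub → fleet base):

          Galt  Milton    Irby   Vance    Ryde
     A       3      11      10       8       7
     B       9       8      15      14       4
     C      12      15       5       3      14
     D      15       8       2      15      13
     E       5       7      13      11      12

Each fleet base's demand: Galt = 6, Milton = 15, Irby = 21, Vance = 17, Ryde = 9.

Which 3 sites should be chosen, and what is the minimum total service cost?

With exactly 3 open, each fleet base uses its cheapest among the chosen.
{A, C, D}: Galt→A 3·6=18, Milton→D 8·15=120, Irby→D 2·21=42, Vance→C 3·17=51, Ryde→A 7·9=63. Service cost 294.
{B, C, D}: service cost 303
{B, C, E}: service cost 327
Among all 10 size-3 choices, {A, C, D} is lowest.

Choose A, C and D; total service cost 294.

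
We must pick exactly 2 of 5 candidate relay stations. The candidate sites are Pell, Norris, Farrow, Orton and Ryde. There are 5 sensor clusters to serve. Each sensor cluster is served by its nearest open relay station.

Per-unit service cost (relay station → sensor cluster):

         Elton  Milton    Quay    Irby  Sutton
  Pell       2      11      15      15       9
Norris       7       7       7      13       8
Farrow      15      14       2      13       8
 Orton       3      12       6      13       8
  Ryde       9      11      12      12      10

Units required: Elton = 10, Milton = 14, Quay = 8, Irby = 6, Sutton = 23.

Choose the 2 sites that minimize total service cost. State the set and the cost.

With exactly 2 open, each sensor cluster uses its cheapest among the chosen.
{Pell, Norris}: Elton→Pell 2·10=20, Milton→Norris 7·14=98, Quay→Norris 7·8=56, Irby→Norris 13·6=78, Sutton→Norris 8·23=184. Service cost 436.
{Norris, Orton}: service cost 438
{Norris, Farrow}: service cost 446
Among all 10 size-2 choices, {Pell, Norris} is lowest.

Choose Pell and Norris; total service cost 436.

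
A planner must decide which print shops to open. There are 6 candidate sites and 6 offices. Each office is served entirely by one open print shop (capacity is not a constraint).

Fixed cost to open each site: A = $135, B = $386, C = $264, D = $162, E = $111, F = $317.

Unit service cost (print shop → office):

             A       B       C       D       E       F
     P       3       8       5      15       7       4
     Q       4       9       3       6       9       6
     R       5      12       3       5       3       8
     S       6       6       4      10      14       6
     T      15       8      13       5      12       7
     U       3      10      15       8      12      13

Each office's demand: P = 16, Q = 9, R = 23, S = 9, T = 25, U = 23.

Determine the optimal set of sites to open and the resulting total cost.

For any fixed open set, each office goes to its cheapest open site; total = fixed + service.
{A, D}: P→A 3·16=48, Q→A 4·9=36, R→A 5·23=115, S→A 6·9=54, T→D 5·25=125, U→A 3·23=69. Service 447; fixed 297; total 744.
{A, D, E}: P→A 3·16=48, Q→A 4·9=36, R→E 3·23=69, S→A 6·9=54, T→D 5·25=125, U→A 3·23=69. Service 401; fixed 408; total 809.
{A, E}: P→A 3·16=48, Q→A 4·9=36, R→E 3·23=69, S→A 6·9=54, T→E 12·25=300, U→A 3·23=69. Service 576; fixed 246; total 822.
{A, B, C, D, E, F}: P→A 3·16=48, Q→C 3·9=27, R→C 3·23=69, S→C 4·9=36, T→D 5·25=125, U→A 3·23=69. Service 374; fixed 1375; total 1749.
No other subset beats 744.

Open A and D; minimum total cost 744.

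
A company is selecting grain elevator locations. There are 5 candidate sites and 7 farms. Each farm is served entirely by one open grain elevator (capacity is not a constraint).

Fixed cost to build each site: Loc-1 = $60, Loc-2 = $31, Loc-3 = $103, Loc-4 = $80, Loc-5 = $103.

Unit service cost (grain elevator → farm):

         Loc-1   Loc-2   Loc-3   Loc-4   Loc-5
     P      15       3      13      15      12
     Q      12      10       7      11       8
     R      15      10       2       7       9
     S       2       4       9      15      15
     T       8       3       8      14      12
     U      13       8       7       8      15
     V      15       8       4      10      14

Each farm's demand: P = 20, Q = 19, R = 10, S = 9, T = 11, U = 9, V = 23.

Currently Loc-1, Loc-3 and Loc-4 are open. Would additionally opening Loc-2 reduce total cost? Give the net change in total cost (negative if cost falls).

Current service cost with {Loc-1, Loc-3, Loc-4}: 674.
Adding Loc-2: each farm re-picks its cheapest; new service cost 419, saving 255.
Extra fixed cost: 31. Net change = 31 − 255 = -224.
(Totals: 917 → 693.)

Yes — net change −224 (cost falls by 224).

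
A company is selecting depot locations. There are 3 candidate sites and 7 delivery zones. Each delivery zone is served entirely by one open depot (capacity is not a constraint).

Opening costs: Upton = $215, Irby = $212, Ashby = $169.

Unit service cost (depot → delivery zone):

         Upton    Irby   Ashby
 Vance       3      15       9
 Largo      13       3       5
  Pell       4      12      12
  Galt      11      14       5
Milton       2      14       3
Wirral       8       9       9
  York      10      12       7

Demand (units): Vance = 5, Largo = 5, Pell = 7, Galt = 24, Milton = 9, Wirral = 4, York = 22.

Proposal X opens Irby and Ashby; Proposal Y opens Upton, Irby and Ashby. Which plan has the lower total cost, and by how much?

Proposal X is cheaper by 116.

Proposal X: {Irby, Ashby}: Vance→Ashby 9·5=45, Largo→Irby 3·5=15, Pell→Irby 12·7=84, Galt→Ashby 5·24=120, Milton→Ashby 3·9=27, Wirral→Irby 9·4=36, York→Ashby 7·22=154. Service 481; fixed 381; total 862.
Proposal Y: {Upton, Irby, Ashby}: Vance→Upton 3·5=15, Largo→Irby 3·5=15, Pell→Upton 4·7=28, Galt→Ashby 5·24=120, Milton→Upton 2·9=18, Wirral→Upton 8·4=32, York→Ashby 7·22=154. Service 382; fixed 596; total 978.
Difference: |862 − 978| = 116.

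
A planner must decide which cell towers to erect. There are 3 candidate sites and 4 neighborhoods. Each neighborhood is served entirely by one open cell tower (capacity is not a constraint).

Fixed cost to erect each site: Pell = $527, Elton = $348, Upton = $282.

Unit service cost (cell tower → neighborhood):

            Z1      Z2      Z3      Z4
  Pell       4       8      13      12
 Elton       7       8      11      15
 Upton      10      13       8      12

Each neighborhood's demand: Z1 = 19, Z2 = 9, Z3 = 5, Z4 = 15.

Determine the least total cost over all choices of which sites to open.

Minimum total cost: 809

For any fixed open set, each neighborhood goes to its cheapest open site; total = fixed + service.
{Upton}: Z1→Upton 10·19=190, Z2→Upton 13·9=117, Z3→Upton 8·5=40, Z4→Upton 12·15=180. Service 527; fixed 282; total 809.
{Elton}: Z1→Elton 7·19=133, Z2→Elton 8·9=72, Z3→Elton 11·5=55, Z4→Elton 15·15=225. Service 485; fixed 348; total 833.
{Pell}: service 393 + fixed 527 = 920
{Pell, Elton, Upton}: Z1→Pell 4·19=76, Z2→Pell 8·9=72, Z3→Upton 8·5=40, Z4→Pell 12·15=180. Service 368; fixed 1157; total 1525.
No other subset beats 809.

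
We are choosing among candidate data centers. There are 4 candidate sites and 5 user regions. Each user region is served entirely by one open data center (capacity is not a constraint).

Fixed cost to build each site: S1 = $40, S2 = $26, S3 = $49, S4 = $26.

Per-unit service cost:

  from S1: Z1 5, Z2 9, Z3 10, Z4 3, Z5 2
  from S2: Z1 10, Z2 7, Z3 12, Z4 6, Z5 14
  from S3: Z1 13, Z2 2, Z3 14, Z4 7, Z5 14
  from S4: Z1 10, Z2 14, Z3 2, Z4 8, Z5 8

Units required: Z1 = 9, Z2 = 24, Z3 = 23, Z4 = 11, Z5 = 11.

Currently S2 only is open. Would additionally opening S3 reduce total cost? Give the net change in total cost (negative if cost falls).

Yes — net change −71 (cost falls by 71).

Current service cost with {S2}: 754.
Adding S3: each user region re-picks its cheapest; new service cost 634, saving 120.
Extra fixed cost: 49. Net change = 49 − 120 = -71.
(Totals: 780 → 709.)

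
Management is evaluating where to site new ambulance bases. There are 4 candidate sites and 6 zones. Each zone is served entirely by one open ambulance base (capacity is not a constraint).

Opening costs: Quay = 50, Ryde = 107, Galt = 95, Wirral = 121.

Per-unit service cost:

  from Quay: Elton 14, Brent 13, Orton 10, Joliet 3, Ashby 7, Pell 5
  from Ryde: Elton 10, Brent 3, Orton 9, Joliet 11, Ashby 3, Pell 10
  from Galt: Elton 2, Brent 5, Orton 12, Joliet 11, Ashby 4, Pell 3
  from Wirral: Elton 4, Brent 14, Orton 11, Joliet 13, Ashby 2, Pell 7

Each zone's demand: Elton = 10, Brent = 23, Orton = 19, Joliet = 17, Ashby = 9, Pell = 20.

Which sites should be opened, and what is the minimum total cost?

For any fixed open set, each zone goes to its cheapest open site; total = fixed + service.
{Quay, Galt}: Elton→Galt 2·10=20, Brent→Galt 5·23=115, Orton→Quay 10·19=190, Joliet→Quay 3·17=51, Ashby→Galt 4·9=36, Pell→Galt 3·20=60. Service 472; fixed 145; total 617.
{Quay, Ryde, Galt}: service 398 + fixed 252 = 650
{Quay, Ryde}: Elton→Ryde 10·10=100, Brent→Ryde 3·23=69, Orton→Ryde 9·19=171, Joliet→Quay 3·17=51, Ashby→Ryde 3·9=27, Pell→Quay 5·20=100. Service 518; fixed 157; total 675.
{Quay, Ryde, Galt, Wirral}: Elton→Galt 2·10=20, Brent→Ryde 3·23=69, Orton→Ryde 9·19=171, Joliet→Quay 3·17=51, Ashby→Wirral 2·9=18, Pell→Galt 3·20=60. Service 389; fixed 373; total 762.
(All 15 nonempty subsets were checked; Quay and Galt is lowest.)

Open Quay and Galt; minimum total cost 617.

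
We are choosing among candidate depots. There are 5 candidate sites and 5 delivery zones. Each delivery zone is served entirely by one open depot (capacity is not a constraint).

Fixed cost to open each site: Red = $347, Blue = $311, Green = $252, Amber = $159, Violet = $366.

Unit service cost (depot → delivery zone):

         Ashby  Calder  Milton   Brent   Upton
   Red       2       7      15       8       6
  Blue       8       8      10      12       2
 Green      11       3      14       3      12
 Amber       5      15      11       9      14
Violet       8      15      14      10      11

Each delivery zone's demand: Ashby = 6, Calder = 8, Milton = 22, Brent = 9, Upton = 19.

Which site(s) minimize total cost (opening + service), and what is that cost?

Open Blue only; minimum total cost 789.

For any fixed open set, each delivery zone goes to its cheapest open site; total = fixed + service.
{Blue}: Ashby→Blue 8·6=48, Calder→Blue 8·8=64, Milton→Blue 10·22=220, Brent→Blue 12·9=108, Upton→Blue 2·19=38. Service 478; fixed 311; total 789.
{Amber}: service 739 + fixed 159 = 898
{Blue, Amber}: service 433 + fixed 470 = 903
{Red, Blue, Green, Amber, Violet}: service 321 + fixed 1435 = 1756
No other subset beats 789.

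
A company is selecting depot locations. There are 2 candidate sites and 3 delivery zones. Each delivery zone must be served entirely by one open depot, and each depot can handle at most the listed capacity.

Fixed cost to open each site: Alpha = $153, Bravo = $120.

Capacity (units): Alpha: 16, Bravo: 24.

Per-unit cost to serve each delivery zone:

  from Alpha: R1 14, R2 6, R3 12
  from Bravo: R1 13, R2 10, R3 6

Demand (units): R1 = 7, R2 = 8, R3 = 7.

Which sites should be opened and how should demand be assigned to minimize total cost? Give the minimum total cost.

Open {Bravo}: R1→Bravo 13·7=91, R2→Bravo 10·8=80, R3→Bravo 6·7=42.
Loads: Bravo carries 22/24. Service 213; fixed 120; total 333.
Next best feasible plan costs 454.

Minimum total cost: 333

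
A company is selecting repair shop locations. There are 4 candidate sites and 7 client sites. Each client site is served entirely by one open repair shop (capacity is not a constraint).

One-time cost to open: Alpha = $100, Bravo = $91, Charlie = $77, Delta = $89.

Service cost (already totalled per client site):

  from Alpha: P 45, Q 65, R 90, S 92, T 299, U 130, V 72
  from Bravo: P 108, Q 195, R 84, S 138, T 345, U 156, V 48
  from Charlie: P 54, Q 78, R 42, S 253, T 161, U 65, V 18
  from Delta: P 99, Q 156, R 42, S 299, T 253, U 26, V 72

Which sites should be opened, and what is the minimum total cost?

Open Alpha and Charlie; minimum total cost 665.

For any fixed open set, each client site goes to its cheapest open site; total = fixed + service.
{Alpha, Charlie}: P→Alpha 45, Q→Alpha 65, R→Charlie 42, S→Alpha 92, T→Charlie 161, U→Charlie 65, V→Charlie 18. Service 488; fixed 177; total 665.
{Alpha, Charlie, Delta}: P→Alpha 45, Q→Alpha 65, R→Charlie 42, S→Alpha 92, T→Charlie 161, U→Delta 26, V→Charlie 18. Service 449; fixed 266; total 715.
{Bravo, Charlie}: service 556 + fixed 168 = 724
{Alpha, Bravo, Charlie, Delta}: service 449 + fixed 357 = 806
No other subset beats 665.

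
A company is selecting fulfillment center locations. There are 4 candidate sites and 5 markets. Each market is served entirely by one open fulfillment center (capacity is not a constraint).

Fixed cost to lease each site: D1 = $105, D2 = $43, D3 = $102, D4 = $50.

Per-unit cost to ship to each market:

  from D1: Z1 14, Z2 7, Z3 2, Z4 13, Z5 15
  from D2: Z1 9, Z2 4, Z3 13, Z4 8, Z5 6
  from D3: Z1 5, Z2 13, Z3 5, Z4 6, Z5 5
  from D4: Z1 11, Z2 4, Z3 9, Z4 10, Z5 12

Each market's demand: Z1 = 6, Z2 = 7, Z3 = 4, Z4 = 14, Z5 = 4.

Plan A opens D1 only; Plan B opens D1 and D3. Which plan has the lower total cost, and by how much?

Plan A: {D1}: Z1→D1 14·6=84, Z2→D1 7·7=49, Z3→D1 2·4=8, Z4→D1 13·14=182, Z5→D1 15·4=60. Service 383; fixed 105; total 488.
Plan B: {D1, D3}: Z1→D3 5·6=30, Z2→D1 7·7=49, Z3→D1 2·4=8, Z4→D3 6·14=84, Z5→D3 5·4=20. Service 191; fixed 207; total 398.
Difference: |488 − 398| = 90.

Plan B is cheaper by 90.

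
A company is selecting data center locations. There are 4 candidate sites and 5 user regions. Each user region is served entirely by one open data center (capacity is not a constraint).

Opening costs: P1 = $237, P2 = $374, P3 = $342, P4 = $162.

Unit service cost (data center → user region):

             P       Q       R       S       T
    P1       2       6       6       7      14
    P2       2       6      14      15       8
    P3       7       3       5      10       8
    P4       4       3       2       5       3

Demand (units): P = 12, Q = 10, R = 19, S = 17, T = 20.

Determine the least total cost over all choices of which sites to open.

Minimum total cost: 423

For any fixed open set, each user region goes to its cheapest open site; total = fixed + service.
{P4}: P→P4 4·12=48, Q→P4 3·10=30, R→P4 2·19=38, S→P4 5·17=85, T→P4 3·20=60. Service 261; fixed 162; total 423.
{P1, P4}: P→P1 2·12=24, Q→P4 3·10=30, R→P4 2·19=38, S→P4 5·17=85, T→P4 3·20=60. Service 237; fixed 399; total 636.
{P3, P4}: P→P4 4·12=48, Q→P3 3·10=30, R→P4 2·19=38, S→P4 5·17=85, T→P4 3·20=60. Service 261; fixed 504; total 765.
{P1, P2, P3, P4}: service 237 + fixed 1115 = 1352
No other subset beats 423.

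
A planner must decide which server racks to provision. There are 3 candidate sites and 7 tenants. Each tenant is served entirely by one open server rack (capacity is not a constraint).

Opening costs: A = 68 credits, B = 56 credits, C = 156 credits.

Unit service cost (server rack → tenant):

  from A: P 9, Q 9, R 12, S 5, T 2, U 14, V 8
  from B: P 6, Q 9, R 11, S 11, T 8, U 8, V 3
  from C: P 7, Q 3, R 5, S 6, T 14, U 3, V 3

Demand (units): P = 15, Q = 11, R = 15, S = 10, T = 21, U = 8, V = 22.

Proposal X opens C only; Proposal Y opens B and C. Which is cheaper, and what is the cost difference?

Proposal Y is cheaper by 85.

Proposal X: {C}: P→C 7·15=105, Q→C 3·11=33, R→C 5·15=75, S→C 6·10=60, T→C 14·21=294, U→C 3·8=24, V→C 3·22=66. Service 657; fixed 156; total 813.
Proposal Y: {B, C}: P→B 6·15=90, Q→C 3·11=33, R→C 5·15=75, S→C 6·10=60, T→B 8·21=168, U→C 3·8=24, V→B 3·22=66. Service 516; fixed 212; total 728.
Difference: |813 − 728| = 85.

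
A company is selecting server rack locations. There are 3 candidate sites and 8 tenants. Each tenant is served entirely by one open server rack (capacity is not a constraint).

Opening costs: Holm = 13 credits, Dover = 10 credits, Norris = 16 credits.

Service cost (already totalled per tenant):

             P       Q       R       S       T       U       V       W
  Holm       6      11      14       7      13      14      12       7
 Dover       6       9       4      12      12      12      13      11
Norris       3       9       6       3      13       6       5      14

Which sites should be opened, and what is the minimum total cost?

Open Norris only; minimum total cost 75.

For any fixed open set, each tenant goes to its cheapest open site; total = fixed + service.
{Norris}: P→Norris 3, Q→Norris 9, R→Norris 6, S→Norris 3, T→Norris 13, U→Norris 6, V→Norris 5, W→Norris 14. Service 59; fixed 16; total 75.
{Dover, Norris}: service 53 + fixed 26 = 79
{Holm, Norris}: P→Norris 3, Q→Norris 9, R→Norris 6, S→Norris 3, T→Holm 13, U→Norris 6, V→Norris 5, W→Holm 7. Service 52; fixed 29; total 81.
{Holm, Dover, Norris}: P→Norris 3, Q→Dover 9, R→Dover 4, S→Norris 3, T→Dover 12, U→Norris 6, V→Norris 5, W→Holm 7. Service 49; fixed 39; total 88.
(All 7 nonempty subsets were checked; Norris only is lowest.)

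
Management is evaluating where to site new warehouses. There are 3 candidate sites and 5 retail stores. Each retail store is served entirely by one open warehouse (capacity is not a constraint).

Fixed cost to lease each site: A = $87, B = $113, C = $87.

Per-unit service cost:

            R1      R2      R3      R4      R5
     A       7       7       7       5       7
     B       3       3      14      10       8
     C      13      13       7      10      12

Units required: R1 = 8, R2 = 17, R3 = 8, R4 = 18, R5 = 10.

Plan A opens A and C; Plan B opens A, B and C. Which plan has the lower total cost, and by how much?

Plan A: {A, C}: R1→A 7·8=56, R2→A 7·17=119, R3→A 7·8=56, R4→A 5·18=90, R5→A 7·10=70. Service 391; fixed 174; total 565.
Plan B: {A, B, C}: R1→B 3·8=24, R2→B 3·17=51, R3→A 7·8=56, R4→A 5·18=90, R5→A 7·10=70. Service 291; fixed 287; total 578.
Difference: |565 − 578| = 13.

Plan A is cheaper by 13.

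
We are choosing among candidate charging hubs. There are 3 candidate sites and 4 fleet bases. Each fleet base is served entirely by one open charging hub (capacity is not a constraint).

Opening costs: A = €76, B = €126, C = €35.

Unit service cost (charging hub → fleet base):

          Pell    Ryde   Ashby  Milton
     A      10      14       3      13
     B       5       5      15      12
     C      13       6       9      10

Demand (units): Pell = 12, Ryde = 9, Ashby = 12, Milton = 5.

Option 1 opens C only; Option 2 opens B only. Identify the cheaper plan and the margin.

Option 1: {C}: Pell→C 13·12=156, Ryde→C 6·9=54, Ashby→C 9·12=108, Milton→C 10·5=50. Service 368; fixed 35; total 403.
Option 2: {B}: Pell→B 5·12=60, Ryde→B 5·9=45, Ashby→B 15·12=180, Milton→B 12·5=60. Service 345; fixed 126; total 471.
Difference: |403 − 471| = 68.

Option 1 is cheaper by 68.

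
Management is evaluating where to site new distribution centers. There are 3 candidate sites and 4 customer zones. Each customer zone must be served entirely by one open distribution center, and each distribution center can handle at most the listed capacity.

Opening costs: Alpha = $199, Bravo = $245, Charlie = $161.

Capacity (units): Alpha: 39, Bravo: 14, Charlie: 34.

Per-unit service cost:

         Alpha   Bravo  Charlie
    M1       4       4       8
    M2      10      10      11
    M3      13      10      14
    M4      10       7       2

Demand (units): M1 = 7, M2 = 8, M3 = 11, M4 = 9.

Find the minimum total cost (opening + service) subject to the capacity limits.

Open {Alpha}: M1→Alpha 4·7=28, M2→Alpha 10·8=80, M3→Alpha 13·11=143, M4→Alpha 10·9=90.
Loads: Alpha carries 35/39. Service 341; fixed 199; total 540.
Next best feasible plan costs 629.

Minimum total cost: 540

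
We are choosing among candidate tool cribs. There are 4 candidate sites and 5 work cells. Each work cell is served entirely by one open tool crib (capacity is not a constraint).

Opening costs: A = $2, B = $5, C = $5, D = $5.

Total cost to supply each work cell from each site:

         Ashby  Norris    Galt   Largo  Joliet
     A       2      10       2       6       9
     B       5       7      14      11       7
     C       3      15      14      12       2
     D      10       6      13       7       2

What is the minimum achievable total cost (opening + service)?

For any fixed open set, each work cell goes to its cheapest open site; total = fixed + service.
{A, D}: Ashby→A 2, Norris→D 6, Galt→A 2, Largo→A 6, Joliet→D 2. Service 18; fixed 7; total 25.
{A, C}: Ashby→A 2, Norris→A 10, Galt→A 2, Largo→A 6, Joliet→C 2. Service 22; fixed 7; total 29.
{A, B, D}: service 18 + fixed 12 = 30
{A, B, C, D}: Ashby→A 2, Norris→D 6, Galt→A 2, Largo→A 6, Joliet→C 2. Service 18; fixed 17; total 35.
No other subset beats 25.

Minimum total cost: 25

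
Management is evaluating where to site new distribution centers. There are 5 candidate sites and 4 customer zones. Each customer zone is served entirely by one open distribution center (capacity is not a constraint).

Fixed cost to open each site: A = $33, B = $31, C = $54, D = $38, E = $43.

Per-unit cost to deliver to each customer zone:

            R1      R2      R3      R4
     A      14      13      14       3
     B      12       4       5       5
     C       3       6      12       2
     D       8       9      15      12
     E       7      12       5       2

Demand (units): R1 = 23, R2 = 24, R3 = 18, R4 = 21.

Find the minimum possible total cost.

For any fixed open set, each customer zone goes to its cheapest open site; total = fixed + service.
{B, C}: R1→C 3·23=69, R2→B 4·24=96, R3→B 5·18=90, R4→C 2·21=42. Service 297; fixed 85; total 382.
{A, B, C}: service 297 + fixed 118 = 415
{B, C, D}: service 297 + fixed 123 = 420
{A, B, C, D, E}: R1→C 3·23=69, R2→B 4·24=96, R3→B 5·18=90, R4→C 2·21=42. Service 297; fixed 199; total 496.
No other subset beats 382.

Minimum total cost: 382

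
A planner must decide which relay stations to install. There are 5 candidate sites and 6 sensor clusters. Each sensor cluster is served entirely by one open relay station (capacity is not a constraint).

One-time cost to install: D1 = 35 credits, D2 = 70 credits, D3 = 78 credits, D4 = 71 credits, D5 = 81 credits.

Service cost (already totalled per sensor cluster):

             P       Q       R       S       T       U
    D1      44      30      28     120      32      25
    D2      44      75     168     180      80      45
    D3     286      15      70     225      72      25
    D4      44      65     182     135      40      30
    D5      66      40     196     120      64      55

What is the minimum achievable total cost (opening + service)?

Minimum total cost: 314

For any fixed open set, each sensor cluster goes to its cheapest open site; total = fixed + service.
{D1}: P→D1 44, Q→D1 30, R→D1 28, S→D1 120, T→D1 32, U→D1 25. Service 279; fixed 35; total 314.
{D1, D3}: service 264 + fixed 113 = 377
{D1, D2}: service 279 + fixed 105 = 384
{D1, D2, D3, D4, D5}: service 264 + fixed 335 = 599
No other subset beats 314.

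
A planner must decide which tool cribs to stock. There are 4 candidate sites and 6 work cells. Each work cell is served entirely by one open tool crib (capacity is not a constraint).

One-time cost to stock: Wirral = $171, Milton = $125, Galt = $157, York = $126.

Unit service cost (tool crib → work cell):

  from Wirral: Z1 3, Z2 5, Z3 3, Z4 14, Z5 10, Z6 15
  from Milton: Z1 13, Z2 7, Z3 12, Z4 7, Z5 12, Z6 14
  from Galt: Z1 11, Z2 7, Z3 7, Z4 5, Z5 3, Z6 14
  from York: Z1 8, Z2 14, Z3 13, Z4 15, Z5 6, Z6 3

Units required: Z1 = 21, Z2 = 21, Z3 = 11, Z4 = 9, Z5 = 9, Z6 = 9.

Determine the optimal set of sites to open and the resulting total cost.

Open Wirral and York; minimum total cost 705.

For any fixed open set, each work cell goes to its cheapest open site; total = fixed + service.
{Wirral, York}: Z1→Wirral 3·21=63, Z2→Wirral 5·21=105, Z3→Wirral 3·11=33, Z4→Wirral 14·9=126, Z5→York 6·9=54, Z6→York 3·9=27. Service 408; fixed 297; total 705.
{Wirral}: service 552 + fixed 171 = 723
{Wirral, Galt}: Z1→Wirral 3·21=63, Z2→Wirral 5·21=105, Z3→Wirral 3·11=33, Z4→Galt 5·9=45, Z5→Galt 3·9=27, Z6→Galt 14·9=126. Service 399; fixed 328; total 727.
{Wirral, Milton, Galt, York}: service 300 + fixed 579 = 879
No other subset beats 705.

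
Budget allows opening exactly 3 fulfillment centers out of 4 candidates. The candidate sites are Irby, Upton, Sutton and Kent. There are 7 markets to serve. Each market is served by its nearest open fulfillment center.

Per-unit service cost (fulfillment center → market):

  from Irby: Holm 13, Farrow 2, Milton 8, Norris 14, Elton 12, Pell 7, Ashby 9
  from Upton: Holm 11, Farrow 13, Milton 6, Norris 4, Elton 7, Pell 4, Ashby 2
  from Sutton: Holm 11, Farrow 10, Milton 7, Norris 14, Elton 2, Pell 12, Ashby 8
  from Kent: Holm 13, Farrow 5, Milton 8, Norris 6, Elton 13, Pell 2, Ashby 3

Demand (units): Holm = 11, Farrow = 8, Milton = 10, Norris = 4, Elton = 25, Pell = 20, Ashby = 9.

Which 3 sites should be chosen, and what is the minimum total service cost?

With exactly 3 open, each market uses its cheapest among the chosen.
{Upton, Sutton, Kent}: Holm→Upton 11·11=121, Farrow→Kent 5·8=40, Milton→Upton 6·10=60, Norris→Upton 4·4=16, Elton→Sutton 2·25=50, Pell→Kent 2·20=40, Ashby→Upton 2·9=18. Service cost 345.
{Irby, Sutton, Kent}: service cost 348
{Irby, Upton, Sutton}: service cost 361
Among all 4 size-3 choices, {Upton, Sutton, Kent} is lowest.

Choose Upton, Sutton and Kent; total service cost 345.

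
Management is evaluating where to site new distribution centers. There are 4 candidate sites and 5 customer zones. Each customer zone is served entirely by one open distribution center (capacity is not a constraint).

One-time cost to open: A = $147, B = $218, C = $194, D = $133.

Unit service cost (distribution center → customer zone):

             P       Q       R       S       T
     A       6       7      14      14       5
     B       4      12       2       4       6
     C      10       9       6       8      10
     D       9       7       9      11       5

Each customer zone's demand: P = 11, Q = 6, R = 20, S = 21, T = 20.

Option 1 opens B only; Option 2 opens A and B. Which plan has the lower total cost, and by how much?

Option 1: {B}: P→B 4·11=44, Q→B 12·6=72, R→B 2·20=40, S→B 4·21=84, T→B 6·20=120. Service 360; fixed 218; total 578.
Option 2: {A, B}: P→B 4·11=44, Q→A 7·6=42, R→B 2·20=40, S→B 4·21=84, T→A 5·20=100. Service 310; fixed 365; total 675.
Difference: |578 − 675| = 97.

Option 1 is cheaper by 97.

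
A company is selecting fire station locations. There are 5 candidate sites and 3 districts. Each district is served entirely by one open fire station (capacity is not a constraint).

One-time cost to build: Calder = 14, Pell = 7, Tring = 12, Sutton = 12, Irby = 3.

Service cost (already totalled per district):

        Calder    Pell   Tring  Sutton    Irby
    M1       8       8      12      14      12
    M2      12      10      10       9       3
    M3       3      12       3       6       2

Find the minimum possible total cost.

Minimum total cost: 20

For any fixed open set, each district goes to its cheapest open site; total = fixed + service.
{Irby}: M1→Irby 12, M2→Irby 3, M3→Irby 2. Service 17; fixed 3; total 20.
{Pell, Irby}: service 13 + fixed 10 = 23
{Calder, Irby}: service 13 + fixed 17 = 30
{Calder, Pell, Tring, Sutton, Irby}: M1→Calder 8, M2→Irby 3, M3→Irby 2. Service 13; fixed 48; total 61.
No other subset beats 20.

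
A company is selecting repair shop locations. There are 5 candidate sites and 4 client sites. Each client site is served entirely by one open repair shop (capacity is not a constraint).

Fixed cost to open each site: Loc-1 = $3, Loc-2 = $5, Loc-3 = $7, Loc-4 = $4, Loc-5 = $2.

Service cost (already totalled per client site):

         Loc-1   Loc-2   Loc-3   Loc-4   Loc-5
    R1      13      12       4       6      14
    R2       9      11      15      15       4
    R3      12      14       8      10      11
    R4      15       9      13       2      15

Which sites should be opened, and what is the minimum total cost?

Open Loc-4 and Loc-5; minimum total cost 28.

For any fixed open set, each client site goes to its cheapest open site; total = fixed + service.
{Loc-4, Loc-5}: R1→Loc-4 6, R2→Loc-5 4, R3→Loc-4 10, R4→Loc-4 2. Service 22; fixed 6; total 28.
{Loc-1, Loc-4, Loc-5}: service 22 + fixed 9 = 31
{Loc-3, Loc-4, Loc-5}: R1→Loc-3 4, R2→Loc-5 4, R3→Loc-3 8, R4→Loc-4 2. Service 18; fixed 13; total 31.
{Loc-1, Loc-2, Loc-3, Loc-4, Loc-5}: service 18 + fixed 21 = 39
No other subset beats 28.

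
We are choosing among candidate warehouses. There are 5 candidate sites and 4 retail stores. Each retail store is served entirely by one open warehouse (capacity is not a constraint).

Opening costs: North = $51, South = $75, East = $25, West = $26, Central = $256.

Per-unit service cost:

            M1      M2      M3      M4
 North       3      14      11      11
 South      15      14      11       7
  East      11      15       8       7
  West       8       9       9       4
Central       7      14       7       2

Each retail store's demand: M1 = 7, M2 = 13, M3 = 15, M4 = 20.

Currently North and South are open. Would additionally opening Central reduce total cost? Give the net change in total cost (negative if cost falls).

No — net change +96 (cost rises by 96).

Current service cost with {North, South}: 508.
Adding Central: each retail store re-picks its cheapest; new service cost 348, saving 160.
Extra fixed cost: 256. Net change = 256 − 160 = 96.
(Totals: 634 → 730.)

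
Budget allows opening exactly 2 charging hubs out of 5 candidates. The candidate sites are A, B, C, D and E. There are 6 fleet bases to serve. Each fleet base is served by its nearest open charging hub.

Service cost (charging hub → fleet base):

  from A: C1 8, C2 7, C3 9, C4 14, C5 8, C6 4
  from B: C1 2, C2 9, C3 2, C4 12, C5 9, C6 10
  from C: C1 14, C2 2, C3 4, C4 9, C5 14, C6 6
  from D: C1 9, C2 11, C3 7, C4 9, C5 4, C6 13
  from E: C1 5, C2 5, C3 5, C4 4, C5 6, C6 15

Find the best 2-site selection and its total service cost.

Choose C and E; total service cost 27.

With exactly 2 open, each fleet base uses its cheapest among the chosen.
{C, E}: C1→E 5, C2→C 2, C3→C 4, C4→E 4, C5→E 6, C6→C 6. Service cost 27.
{A, E}: service cost 29
{B, E}: service cost 29
Among all 10 size-2 choices, {C, E} is lowest.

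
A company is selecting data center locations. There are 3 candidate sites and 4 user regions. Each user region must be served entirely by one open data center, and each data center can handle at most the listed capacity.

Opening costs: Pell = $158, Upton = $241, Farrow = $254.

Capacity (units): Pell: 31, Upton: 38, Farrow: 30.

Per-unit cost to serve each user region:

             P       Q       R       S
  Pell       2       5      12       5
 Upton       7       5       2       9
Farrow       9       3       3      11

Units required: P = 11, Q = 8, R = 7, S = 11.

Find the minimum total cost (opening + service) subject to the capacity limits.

Minimum total cost: 471

Open {Upton}: P→Upton 7·11=77, Q→Upton 5·8=40, R→Upton 2·7=14, S→Upton 9·11=99.
Loads: Upton carries 37/38. Service 230; fixed 241; total 471.
Next best feasible plan costs 530.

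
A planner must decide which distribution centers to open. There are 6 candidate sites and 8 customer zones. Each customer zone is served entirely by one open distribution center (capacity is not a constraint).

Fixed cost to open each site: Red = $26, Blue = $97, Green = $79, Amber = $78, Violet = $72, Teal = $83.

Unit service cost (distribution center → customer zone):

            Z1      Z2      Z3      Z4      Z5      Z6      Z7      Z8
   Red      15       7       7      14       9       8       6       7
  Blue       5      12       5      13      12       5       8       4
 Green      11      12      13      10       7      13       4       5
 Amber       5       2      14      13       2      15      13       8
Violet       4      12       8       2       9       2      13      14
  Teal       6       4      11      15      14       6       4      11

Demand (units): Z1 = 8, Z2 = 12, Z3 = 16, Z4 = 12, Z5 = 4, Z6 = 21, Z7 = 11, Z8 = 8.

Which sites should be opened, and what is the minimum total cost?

Open Red, Amber and Violet; minimum total cost 540.

For any fixed open set, each customer zone goes to its cheapest open site; total = fixed + service.
{Red, Amber, Violet}: Z1→Violet 4·8=32, Z2→Amber 2·12=24, Z3→Red 7·16=112, Z4→Violet 2·12=24, Z5→Amber 2·4=8, Z6→Violet 2·21=42, Z7→Red 6·11=66, Z8→Red 7·8=56. Service 364; fixed 176; total 540.
{Red, Violet}: service 452 + fixed 98 = 550
{Green, Amber, Violet}: service 342 + fixed 229 = 571
{Red, Blue, Green, Amber, Violet, Teal}: Z1→Violet 4·8=32, Z2→Amber 2·12=24, Z3→Blue 5·16=80, Z4→Violet 2·12=24, Z5→Amber 2·4=8, Z6→Violet 2·21=42, Z7→Green 4·11=44, Z8→Blue 4·8=32. Service 286; fixed 435; total 721.
No other subset beats 540.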